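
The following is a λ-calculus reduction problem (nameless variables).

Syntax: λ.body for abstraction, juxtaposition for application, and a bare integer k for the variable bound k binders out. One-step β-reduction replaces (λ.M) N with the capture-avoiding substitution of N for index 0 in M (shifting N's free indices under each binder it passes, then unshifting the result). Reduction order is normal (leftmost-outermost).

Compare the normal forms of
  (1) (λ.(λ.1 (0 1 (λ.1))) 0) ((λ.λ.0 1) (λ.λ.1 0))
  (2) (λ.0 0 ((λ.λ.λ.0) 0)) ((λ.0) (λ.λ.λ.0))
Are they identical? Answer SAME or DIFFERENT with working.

Answer: DIFFERENT — A ⇓ λ.0 (λ.λ.1 0), B ⇓ λ.0

Derivation:
Term A:
  start: (λ.(λ.1 (0 1 (λ.1))) 0) ((λ.λ.0 1) (λ.λ.1 0))
  [1] (λ.(λ.λ.0 1) (λ.λ.1 0) (0 ((λ.λ.0 1) (λ.λ.1 0)) (λ.1))) ((λ.λ.0 1) (λ.λ.1 0))
  [2] (λ.λ.0 1) (λ.λ.1 0) ((λ.λ.0 1) (λ.λ.1 0) ((λ.λ.0 1) (λ.λ.1 0)) (λ.(λ.λ.0 1) (λ.λ.1 0)))
  [3] (λ.0 (λ.λ.1 0)) ((λ.λ.0 1) (λ.λ.1 0) ((λ.λ.0 1) (λ.λ.1 0)) (λ.(λ.λ.0 1) (λ.λ.1 0)))
  [4] (λ.λ.0 1) (λ.λ.1 0) ((λ.λ.0 1) (λ.λ.1 0)) (λ.(λ.λ.0 1) (λ.λ.1 0)) (λ.λ.1 0)
  [5] (λ.0 (λ.λ.1 0)) ((λ.λ.0 1) (λ.λ.1 0)) (λ.(λ.λ.0 1) (λ.λ.1 0)) (λ.λ.1 0)
  [6] (λ.λ.0 1) (λ.λ.1 0) (λ.λ.1 0) (λ.(λ.λ.0 1) (λ.λ.1 0)) (λ.λ.1 0)
  [7] (λ.0 (λ.λ.1 0)) (λ.λ.1 0) (λ.(λ.λ.0 1) (λ.λ.1 0)) (λ.λ.1 0)
  [8] (λ.λ.1 0) (λ.λ.1 0) (λ.(λ.λ.0 1) (λ.λ.1 0)) (λ.λ.1 0)
  [9] (λ.(λ.λ.1 0) 0) (λ.(λ.λ.0 1) (λ.λ.1 0)) (λ.λ.1 0)
  [10] (λ.λ.1 0) (λ.(λ.λ.0 1) (λ.λ.1 0)) (λ.λ.1 0)
  [11] (λ.(λ.(λ.λ.0 1) (λ.λ.1 0)) 0) (λ.λ.1 0)
  [12] (λ.(λ.λ.0 1) (λ.λ.1 0)) (λ.λ.1 0)
  [13] (λ.λ.0 1) (λ.λ.1 0)
  [14] λ.0 (λ.λ.1 0)

Term B:
  start: (λ.0 0 ((λ.λ.λ.0) 0)) ((λ.0) (λ.λ.λ.0))
  [1] (λ.0) (λ.λ.λ.0) ((λ.0) (λ.λ.λ.0)) ((λ.λ.λ.0) ((λ.0) (λ.λ.λ.0)))
  [2] (λ.λ.λ.0) ((λ.0) (λ.λ.λ.0)) ((λ.λ.λ.0) ((λ.0) (λ.λ.λ.0)))
  [3] (λ.λ.0) ((λ.λ.λ.0) ((λ.0) (λ.λ.λ.0)))
  [4] λ.0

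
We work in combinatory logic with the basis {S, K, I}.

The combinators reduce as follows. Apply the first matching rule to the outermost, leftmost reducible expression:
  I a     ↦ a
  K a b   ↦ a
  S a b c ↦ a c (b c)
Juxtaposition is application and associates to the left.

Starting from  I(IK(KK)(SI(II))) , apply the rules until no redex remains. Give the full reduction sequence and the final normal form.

  start: I(IK(KK)(SI(II)))
  [1] IK(KK)(SI(II))
  [2] K(KK)(SI(II))
  [3] KK

Answer: normal form = KK  (in 3 steps)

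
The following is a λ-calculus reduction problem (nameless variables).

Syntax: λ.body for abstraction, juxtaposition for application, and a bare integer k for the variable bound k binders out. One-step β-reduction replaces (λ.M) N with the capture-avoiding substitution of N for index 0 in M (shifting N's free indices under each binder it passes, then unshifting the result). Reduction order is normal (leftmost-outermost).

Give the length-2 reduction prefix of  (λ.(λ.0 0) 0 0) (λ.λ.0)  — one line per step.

Answer: after 2 steps: (λ.λ.0) (λ.λ.0) (λ.λ.0)

Reduction:
  start: (λ.(λ.0 0) 0 0) (λ.λ.0)
  step 1: (λ.0 0) (λ.λ.0) (λ.λ.0)
  step 2: (λ.λ.0) (λ.λ.0) (λ.λ.0)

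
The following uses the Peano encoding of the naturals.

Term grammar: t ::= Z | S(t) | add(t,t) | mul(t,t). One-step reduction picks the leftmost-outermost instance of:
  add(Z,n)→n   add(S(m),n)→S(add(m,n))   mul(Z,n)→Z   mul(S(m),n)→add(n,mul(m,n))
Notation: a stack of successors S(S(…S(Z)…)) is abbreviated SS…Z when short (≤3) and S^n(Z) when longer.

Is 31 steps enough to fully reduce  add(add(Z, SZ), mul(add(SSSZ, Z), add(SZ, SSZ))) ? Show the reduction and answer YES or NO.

Answer: YES — reaches normal form S^10(Z) in 29 ≤ 31 steps

Reduction:
  start: add(add(Z, SZ), mul(add(SSSZ, Z), add(SZ, SSZ)))
  [1] add(SZ, mul(add(SSSZ, Z), add(SZ, SSZ)))
  [2] S(add(Z, mul(add(SSSZ, Z), add(SZ, SSZ))))
  [3] S(mul(add(SSSZ, Z), add(SZ, SSZ)))
  [4] S(mul(S(add(SSZ, Z)), add(SZ, SSZ)))
  [5] S(add(add(SZ, SSZ), mul(add(SSZ, Z), add(SZ, SSZ))))
  [6] S(add(S(add(Z, SSZ)), mul(add(SSZ, Z), add(SZ, SSZ))))
  [7] S(S(add(add(Z, SSZ), mul(add(SSZ, Z), add(SZ, SSZ)))))
  [8] S(S(add(SSZ, mul(add(SSZ, Z), add(SZ, SSZ)))))
  [9] S(S(S(add(SZ, mul(add(SSZ, Z), add(SZ, SSZ))))))
  [10] S(S(S(S(add(Z, mul(add(SSZ, Z), add(SZ, SSZ)))))))
  [11] S(S(S(S(mul(add(SSZ, Z), add(SZ, SSZ))))))
  [12] S(S(S(S(mul(S(add(SZ, Z)), add(SZ, SSZ))))))
  [13] S(S(S(S(add(add(SZ, SSZ), mul(add(SZ, Z), add(SZ, SSZ)))))))
  [14] S(S(S(S(add(S(add(Z, SSZ)), mul(add(SZ, Z), add(SZ, SSZ)))))))
  [15] S(S(S(S(S(add(add(Z, SSZ), mul(add(SZ, Z), add(SZ, SSZ))))))))
  [16] S(S(S(S(S(add(SSZ, mul(add(SZ, Z), add(SZ, SSZ))))))))
  [17] S(S(S(S(S(S(add(SZ, mul(add(SZ, Z), add(SZ, SSZ)))))))))
  [18] S(S(S(S(S(S(S(add(Z, mul(add(SZ, Z), add(SZ, SSZ))))))))))
  [19] S(S(S(S(S(S(S(mul(add(SZ, Z), add(SZ, SSZ)))))))))
  [20] S(S(S(S(S(S(S(mul(S(add(Z, Z)), add(SZ, SSZ)))))))))
  [21] S(S(S(S(S(S(S(add(add(SZ, SSZ), mul(add(Z, Z), add(SZ, SSZ))))))))))
  [22] S(S(S(S(S(S(S(add(S(add(Z, SSZ)), mul(add(Z, Z), add(SZ, SSZ))))))))))
  [23] S(S(S(S(S(S(S(S(add(add(Z, SSZ), mul(add(Z, Z), add(SZ, SSZ)))))))))))
  [24] S(S(S(S(S(S(S(S(add(SSZ, mul(add(Z, Z), add(SZ, SSZ)))))))))))
  [25] S(S(S(S(S(S(S(S(S(add(SZ, mul(add(Z, Z), add(SZ, SSZ))))))))))))
  [26] S(S(S(S(S(S(S(S(S(S(add(Z, mul(add(Z, Z), add(SZ, SSZ)))))))))))))
  [27] S(S(S(S(S(S(S(S(S(S(mul(add(Z, Z), add(SZ, SSZ))))))))))))
  [28] S(S(S(S(S(S(S(S(S(S(mul(Z, add(SZ, SSZ))))))))))))
  [29] S^10(Z)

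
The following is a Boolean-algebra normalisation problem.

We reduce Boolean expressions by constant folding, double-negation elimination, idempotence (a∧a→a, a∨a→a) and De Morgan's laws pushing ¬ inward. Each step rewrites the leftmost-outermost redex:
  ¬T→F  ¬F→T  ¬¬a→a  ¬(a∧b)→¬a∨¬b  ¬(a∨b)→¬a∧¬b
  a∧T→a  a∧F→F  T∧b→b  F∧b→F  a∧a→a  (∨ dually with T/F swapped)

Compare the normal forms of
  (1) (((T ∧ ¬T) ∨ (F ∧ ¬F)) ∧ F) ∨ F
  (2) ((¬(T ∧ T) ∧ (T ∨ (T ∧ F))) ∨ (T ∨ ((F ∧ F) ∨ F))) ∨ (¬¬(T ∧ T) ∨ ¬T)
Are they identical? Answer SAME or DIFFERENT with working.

Term A:
  start: (((T ∧ ¬T) ∨ (F ∧ ¬F)) ∧ F) ∨ F
  step 1: ((T ∧ ¬T) ∨ (F ∧ ¬F)) ∧ F
  step 2: F

Term B:
  start: ((¬(T ∧ T) ∧ (T ∨ (T ∧ F))) ∨ (T ∨ ((F ∧ F) ∨ F))) ∨ (¬¬(T ∧ T) ∨ ¬T)
  step 1: (((¬T ∨ ¬T) ∧ (T ∨ (T ∧ F))) ∨ (T ∨ ((F ∧ F) ∨ F))) ∨ (¬¬(T ∧ T) ∨ ¬T)
  step 2: ((¬T ∧ (T ∨ (T ∧ F))) ∨ (T ∨ ((F ∧ F) ∨ F))) ∨ (¬¬(T ∧ T) ∨ ¬T)
  step 3: ((F ∧ (T ∨ (T ∧ F))) ∨ (T ∨ ((F ∧ F) ∨ F))) ∨ (¬¬(T ∧ T) ∨ ¬T)
  step 4: (F ∨ (T ∨ ((F ∧ F) ∨ F))) ∨ (¬¬(T ∧ T) ∨ ¬T)
  step 5: (T ∨ ((F ∧ F) ∨ F)) ∨ (¬¬(T ∧ T) ∨ ¬T)
  step 6: T ∨ (¬¬(T ∧ T) ∨ ¬T)
  step 7: T

Answer: DIFFERENT — A ⇓ F, B ⇓ T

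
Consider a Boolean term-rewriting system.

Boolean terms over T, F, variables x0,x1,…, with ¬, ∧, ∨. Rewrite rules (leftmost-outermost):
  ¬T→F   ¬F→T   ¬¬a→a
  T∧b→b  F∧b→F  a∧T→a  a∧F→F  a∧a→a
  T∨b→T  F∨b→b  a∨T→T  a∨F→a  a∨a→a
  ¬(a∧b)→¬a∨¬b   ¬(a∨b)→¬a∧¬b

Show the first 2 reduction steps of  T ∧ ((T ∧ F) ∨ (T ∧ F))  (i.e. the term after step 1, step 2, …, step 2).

  start: T ∧ ((T ∧ F) ∨ (T ∧ F))
  step 1: (T ∧ F) ∨ (T ∧ F)
  step 2: T ∧ F

Answer: after 2 steps: T ∧ F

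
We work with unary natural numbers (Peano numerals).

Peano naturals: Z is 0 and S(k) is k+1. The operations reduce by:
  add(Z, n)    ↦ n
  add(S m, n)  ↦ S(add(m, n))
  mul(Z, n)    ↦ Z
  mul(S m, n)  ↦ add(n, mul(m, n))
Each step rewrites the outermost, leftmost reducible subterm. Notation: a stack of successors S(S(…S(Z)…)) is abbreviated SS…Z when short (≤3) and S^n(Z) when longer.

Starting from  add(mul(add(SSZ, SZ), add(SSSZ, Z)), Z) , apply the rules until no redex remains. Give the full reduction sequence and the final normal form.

  start: add(mul(add(SSZ, SZ), add(SSSZ, Z)), Z)
  [1] add(mul(S(add(SZ, SZ)), add(SSSZ, Z)), Z)
  [2] add(add(add(SSSZ, Z), mul(add(SZ, SZ), add(SSSZ, Z))), Z)
  [3] add(add(S(add(SSZ, Z)), mul(add(SZ, SZ), add(SSSZ, Z))), Z)
  [4] add(S(add(add(SSZ, Z), mul(add(SZ, SZ), add(SSSZ, Z)))), Z)
  [5] S(add(add(add(SSZ, Z), mul(add(SZ, SZ), add(SSSZ, Z))), Z))
  [6] S(add(add(S(add(SZ, Z)), mul(add(SZ, SZ), add(SSSZ, Z))), Z))
  [7] S(add(S(add(add(SZ, Z), mul(add(SZ, SZ), add(SSSZ, Z)))), Z))
  [8] S(S(add(add(add(SZ, Z), mul(add(SZ, SZ), add(SSSZ, Z))), Z)))
  [9] S(S(add(add(S(add(Z, Z)), mul(add(SZ, SZ), add(SSSZ, Z))), Z)))
  [10] S(S(add(S(add(add(Z, Z), mul(add(SZ, SZ), add(SSSZ, Z)))), Z)))
  [11] S(S(S(add(add(add(Z, Z), mul(add(SZ, SZ), add(SSSZ, Z))), Z))))
  [12] S(S(S(add(add(Z, mul(add(SZ, SZ), add(SSSZ, Z))), Z))))
  [13] S(S(S(add(mul(add(SZ, SZ), add(SSSZ, Z)), Z))))
  [14] S(S(S(add(mul(S(add(Z, SZ)), add(SSSZ, Z)), Z))))
  [15] S(S(S(add(add(add(SSSZ, Z), mul(add(Z, SZ), add(SSSZ, Z))), Z))))
  [16] S(S(S(add(add(S(add(SSZ, Z)), mul(add(Z, SZ), add(SSSZ, Z))), Z))))
  [17] S(S(S(add(S(add(add(SSZ, Z), mul(add(Z, SZ), add(SSSZ, Z)))), Z))))
  [18] S(S(S(S(add(add(add(SSZ, Z), mul(add(Z, SZ), add(SSSZ, Z))), Z)))))
  [19] S(S(S(S(add(add(S(add(SZ, Z)), mul(add(Z, SZ), add(SSSZ, Z))), Z)))))
  [20] S(S(S(S(add(S(add(add(SZ, Z), mul(add(Z, SZ), add(SSSZ, Z)))), Z)))))
  [21] S(S(S(S(S(add(add(add(SZ, Z), mul(add(Z, SZ), add(SSSZ, Z))), Z))))))
  [22] S(S(S(S(S(add(add(S(add(Z, Z)), mul(add(Z, SZ), add(SSSZ, Z))), Z))))))
  [23] S(S(S(S(S(add(S(add(add(Z, Z), mul(add(Z, SZ), add(SSSZ, Z)))), Z))))))
  [24] S(S(S(S(S(S(add(add(add(Z, Z), mul(add(Z, SZ), add(SSSZ, Z))), Z)))))))
  [25] S(S(S(S(S(S(add(add(Z, mul(add(Z, SZ), add(SSSZ, Z))), Z)))))))
  [26] S(S(S(S(S(S(add(mul(add(Z, SZ), add(SSSZ, Z)), Z)))))))
  [27] S(S(S(S(S(S(add(mul(SZ, add(SSSZ, Z)), Z)))))))
  [28] S(S(S(S(S(S(add(add(add(SSSZ, Z), mul(Z, add(SSSZ, Z))), Z)))))))
  [29] S(S(S(S(S(S(add(add(S(add(SSZ, Z)), mul(Z, add(SSSZ, Z))), Z)))))))
  [30] S(S(S(S(S(S(add(S(add(add(SSZ, Z), mul(Z, add(SSSZ, Z)))), Z)))))))
  [31] S(S(S(S(S(S(S(add(add(add(SSZ, Z), mul(Z, add(SSSZ, Z))), Z))))))))
  [32] S(S(S(S(S(S(S(add(add(S(add(SZ, Z)), mul(Z, add(SSSZ, Z))), Z))))))))
  [33] S(S(S(S(S(S(S(add(S(add(add(SZ, Z), mul(Z, add(SSSZ, Z)))), Z))))))))
  [34] S(S(S(S(S(S(S(S(add(add(add(SZ, Z), mul(Z, add(SSSZ, Z))), Z)))))))))
  [35] S(S(S(S(S(S(S(S(add(add(S(add(Z, Z)), mul(Z, add(SSSZ, Z))), Z)))))))))
  [36] S(S(S(S(S(S(S(S(add(S(add(add(Z, Z), mul(Z, add(SSSZ, Z)))), Z)))))))))
  [37] S(S(S(S(S(S(S(S(S(add(add(add(Z, Z), mul(Z, add(SSSZ, Z))), Z))))))))))
  [38] S(S(S(S(S(S(S(S(S(add(add(Z, mul(Z, add(SSSZ, Z))), Z))))))))))
  [39] S(S(S(S(S(S(S(S(S(add(mul(Z, add(SSSZ, Z)), Z))))))))))
  [40] S(S(S(S(S(S(S(S(S(add(Z, Z))))))))))
  [41] S^9(Z)

Answer: normal form = S^9(Z)  (in 41 steps)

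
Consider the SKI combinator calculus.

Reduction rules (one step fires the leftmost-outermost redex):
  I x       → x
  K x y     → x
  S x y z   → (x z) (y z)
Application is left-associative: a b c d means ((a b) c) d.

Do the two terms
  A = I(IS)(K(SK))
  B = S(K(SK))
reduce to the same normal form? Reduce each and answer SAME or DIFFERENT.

Answer: SAME — A ⇓ S(K(SK)), B ⇓ S(K(SK))

Reduction:
Term A:
  start: I(IS)(K(SK))
  [1] IS(K(SK))
  [2] S(K(SK))

Term B:
  start: S(K(SK))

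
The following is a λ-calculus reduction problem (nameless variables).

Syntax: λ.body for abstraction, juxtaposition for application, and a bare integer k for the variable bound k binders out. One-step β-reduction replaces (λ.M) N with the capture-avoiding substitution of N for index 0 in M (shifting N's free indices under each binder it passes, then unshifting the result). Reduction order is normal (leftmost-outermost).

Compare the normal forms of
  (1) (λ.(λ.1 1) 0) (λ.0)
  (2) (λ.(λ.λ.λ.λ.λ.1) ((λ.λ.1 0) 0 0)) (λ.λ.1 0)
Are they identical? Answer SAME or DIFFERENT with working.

Answer: DIFFERENT — A ⇓ λ.0, B ⇓ λ.λ.λ.λ.1

Working:
Term A:
  start: (λ.(λ.1 1) 0) (λ.0)
  step 1: (λ.(λ.0) (λ.0)) (λ.0)
  step 2: (λ.0) (λ.0)
  step 3: λ.0

Term B:
  start: (λ.(λ.λ.λ.λ.λ.1) ((λ.λ.1 0) 0 0)) (λ.λ.1 0)
  step 1: (λ.λ.λ.λ.λ.1) ((λ.λ.1 0) (λ.λ.1 0) (λ.λ.1 0))
  step 2: λ.λ.λ.λ.1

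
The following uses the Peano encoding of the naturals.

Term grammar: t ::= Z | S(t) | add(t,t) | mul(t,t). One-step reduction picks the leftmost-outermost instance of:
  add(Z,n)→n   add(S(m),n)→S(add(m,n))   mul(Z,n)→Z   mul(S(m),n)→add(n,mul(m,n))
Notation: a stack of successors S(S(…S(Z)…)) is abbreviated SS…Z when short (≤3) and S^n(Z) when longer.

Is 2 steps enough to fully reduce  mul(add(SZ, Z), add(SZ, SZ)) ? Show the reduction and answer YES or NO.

Answer: NO — after 2 steps the term is add(add(SZ, SZ), mul(add(Z, Z), add(SZ, SZ))), not yet normal

Reduction:
  start: mul(add(SZ, Z), add(SZ, SZ))
  [1] mul(S(add(Z, Z)), add(SZ, SZ))
  [2] add(add(SZ, SZ), mul(add(Z, Z), add(SZ, SZ)))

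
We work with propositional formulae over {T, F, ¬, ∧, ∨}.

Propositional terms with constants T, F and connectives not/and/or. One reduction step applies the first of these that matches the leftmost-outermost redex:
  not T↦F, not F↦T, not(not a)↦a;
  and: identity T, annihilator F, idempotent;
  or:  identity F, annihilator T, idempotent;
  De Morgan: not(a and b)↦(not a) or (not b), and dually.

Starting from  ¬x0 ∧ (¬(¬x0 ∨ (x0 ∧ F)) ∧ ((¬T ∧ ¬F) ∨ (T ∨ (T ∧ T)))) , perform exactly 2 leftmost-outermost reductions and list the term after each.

Answer: after 2 steps: ¬x0 ∧ ((x0 ∧ ¬(x0 ∧ F)) ∧ ((¬T ∧ ¬F) ∨ (T ∨ (T ∧ T))))

Working:
  start: ¬x0 ∧ (¬(¬x0 ∨ (x0 ∧ F)) ∧ ((¬T ∧ ¬F) ∨ (T ∨ (T ∧ T))))
  step 1: ¬x0 ∧ ((¬¬x0 ∧ ¬(x0 ∧ F)) ∧ ((¬T ∧ ¬F) ∨ (T ∨ (T ∧ T))))
  step 2: ¬x0 ∧ ((x0 ∧ ¬(x0 ∧ F)) ∧ ((¬T ∧ ¬F) ∨ (T ∨ (T ∧ T))))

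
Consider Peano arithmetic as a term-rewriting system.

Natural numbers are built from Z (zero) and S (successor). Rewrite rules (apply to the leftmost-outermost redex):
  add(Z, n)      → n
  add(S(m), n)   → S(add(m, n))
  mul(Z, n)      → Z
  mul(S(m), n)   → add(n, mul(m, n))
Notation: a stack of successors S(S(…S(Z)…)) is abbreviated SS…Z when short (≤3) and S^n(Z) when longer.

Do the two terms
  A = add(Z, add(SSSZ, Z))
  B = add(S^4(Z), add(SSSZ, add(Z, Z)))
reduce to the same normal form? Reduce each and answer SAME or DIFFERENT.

Answer: DIFFERENT — A ⇓ SSSZ, B ⇓ S^7(Z)

Working:
Term A:
  start: add(Z, add(SSSZ, Z))
  →1  add(SSSZ, Z)
  →2  S(add(SSZ, Z))
  →3  S(S(add(SZ, Z)))
  →4  S(S(S(add(Z, Z))))
  →5  SSSZ

Term B:
  start: add(S^4(Z), add(SSSZ, add(Z, Z)))
  →1  S(add(SSSZ, add(SSSZ, add(Z, Z))))
  →2  S(S(add(SSZ, add(SSSZ, add(Z, Z)))))
  →3  S(S(S(add(SZ, add(SSSZ, add(Z, Z))))))
  →4  S(S(S(S(add(Z, add(SSSZ, add(Z, Z)))))))
  →5  S(S(S(S(add(SSSZ, add(Z, Z))))))
  →6  S(S(S(S(S(add(SSZ, add(Z, Z)))))))
  →7  S(S(S(S(S(S(add(SZ, add(Z, Z))))))))
  →8  S(S(S(S(S(S(S(add(Z, add(Z, Z)))))))))
  →9  S(S(S(S(S(S(S(add(Z, Z))))))))
  →10  S^7(Z)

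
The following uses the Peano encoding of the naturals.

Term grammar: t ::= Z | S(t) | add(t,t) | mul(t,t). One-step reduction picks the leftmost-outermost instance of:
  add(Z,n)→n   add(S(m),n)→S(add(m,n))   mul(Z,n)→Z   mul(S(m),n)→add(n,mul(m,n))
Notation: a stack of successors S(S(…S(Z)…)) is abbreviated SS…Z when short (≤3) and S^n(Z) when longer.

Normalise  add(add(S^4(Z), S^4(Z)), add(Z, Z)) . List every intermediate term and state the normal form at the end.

  start: add(add(S^4(Z), S^4(Z)), add(Z, Z))
  →1  add(S(add(SSSZ, S^4(Z))), add(Z, Z))
  →2  S(add(add(SSSZ, S^4(Z)), add(Z, Z)))
  →3  S(add(S(add(SSZ, S^4(Z))), add(Z, Z)))
  →4  S(S(add(add(SSZ, S^4(Z)), add(Z, Z))))
  →5  S(S(add(S(add(SZ, S^4(Z))), add(Z, Z))))
  →6  S(S(S(add(add(SZ, S^4(Z)), add(Z, Z)))))
  →7  S(S(S(add(S(add(Z, S^4(Z))), add(Z, Z)))))
  →8  S(S(S(S(add(add(Z, S^4(Z)), add(Z, Z))))))
  →9  S(S(S(S(add(S^4(Z), add(Z, Z))))))
  →10  S(S(S(S(S(add(SSSZ, add(Z, Z)))))))
  →11  S(S(S(S(S(S(add(SSZ, add(Z, Z))))))))
  →12  S(S(S(S(S(S(S(add(SZ, add(Z, Z)))))))))
  →13  S(S(S(S(S(S(S(S(add(Z, add(Z, Z))))))))))
  →14  S(S(S(S(S(S(S(S(add(Z, Z)))))))))
  →15  S^8(Z)

Answer: normal form = S^8(Z)  (in 15 steps)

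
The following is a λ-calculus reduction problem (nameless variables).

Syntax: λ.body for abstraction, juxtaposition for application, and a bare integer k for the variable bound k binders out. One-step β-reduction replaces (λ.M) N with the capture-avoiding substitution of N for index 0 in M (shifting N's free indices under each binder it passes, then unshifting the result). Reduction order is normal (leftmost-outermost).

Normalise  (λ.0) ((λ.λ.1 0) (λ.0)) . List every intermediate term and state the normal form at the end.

Answer: normal form = λ.0  (in 3 steps)

Working:
  start: (λ.0) ((λ.λ.1 0) (λ.0))
  [1] (λ.λ.1 0) (λ.0)
  [2] λ.(λ.0) 0
  [3] λ.0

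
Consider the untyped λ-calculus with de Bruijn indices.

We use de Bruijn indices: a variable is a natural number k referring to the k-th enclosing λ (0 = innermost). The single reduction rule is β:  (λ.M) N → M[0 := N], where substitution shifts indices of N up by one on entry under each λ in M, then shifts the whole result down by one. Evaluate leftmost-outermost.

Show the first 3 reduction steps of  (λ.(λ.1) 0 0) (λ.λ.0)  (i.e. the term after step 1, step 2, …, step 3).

Answer: after 3 steps: λ.0

Working:
  start: (λ.(λ.1) 0 0) (λ.λ.0)
  →1  (λ.λ.λ.0) (λ.λ.0) (λ.λ.0)
  →2  (λ.λ.0) (λ.λ.0)
  →3  λ.0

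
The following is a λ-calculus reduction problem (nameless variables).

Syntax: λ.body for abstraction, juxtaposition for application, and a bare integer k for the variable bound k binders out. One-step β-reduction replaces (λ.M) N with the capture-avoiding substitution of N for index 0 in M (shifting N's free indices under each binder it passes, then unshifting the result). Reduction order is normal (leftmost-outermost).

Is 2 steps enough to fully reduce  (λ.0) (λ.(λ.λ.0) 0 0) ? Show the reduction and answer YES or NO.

  start: (λ.0) (λ.(λ.λ.0) 0 0)
  →1  λ.(λ.λ.0) 0 0
  →2  λ.(λ.0) 0

Answer: NO — after 2 steps the term is λ.(λ.0) 0, not yet normal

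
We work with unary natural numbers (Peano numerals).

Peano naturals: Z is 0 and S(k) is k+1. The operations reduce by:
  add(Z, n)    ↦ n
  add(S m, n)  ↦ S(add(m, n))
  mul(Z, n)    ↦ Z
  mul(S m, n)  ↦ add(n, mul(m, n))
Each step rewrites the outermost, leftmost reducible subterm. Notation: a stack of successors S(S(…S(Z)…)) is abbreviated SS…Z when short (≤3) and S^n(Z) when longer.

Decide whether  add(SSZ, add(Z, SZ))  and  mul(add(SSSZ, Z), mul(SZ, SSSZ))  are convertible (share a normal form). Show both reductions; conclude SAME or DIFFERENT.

Answer: DIFFERENT — A ⇓ SSSZ, B ⇓ S^9(Z)

Reduction:
Term A:
  start: add(SSZ, add(Z, SZ))
  →1  S(add(SZ, add(Z, SZ)))
  →2  S(S(add(Z, add(Z, SZ))))
  →3  S(S(add(Z, SZ)))
  →4  SSSZ

Term B:
  start: mul(add(SSSZ, Z), mul(SZ, SSSZ))
  →1  mul(S(add(SSZ, Z)), mul(SZ, SSSZ))
  →2  add(mul(SZ, SSSZ), mul(add(SSZ, Z), mul(SZ, SSSZ)))
  →3  add(add(SSSZ, mul(Z, SSSZ)), mul(add(SSZ, Z), mul(SZ, SSSZ)))
  →4  add(S(add(SSZ, mul(Z, SSSZ))), mul(add(SSZ, Z), mul(SZ, SSSZ)))
  →5  S(add(add(SSZ, mul(Z, SSSZ)), mul(add(SSZ, Z), mul(SZ, SSSZ))))
  →6  S(add(S(add(SZ, mul(Z, SSSZ))), mul(add(SSZ, Z), mul(SZ, SSSZ))))
  →7  S(S(add(add(SZ, mul(Z, SSSZ)), mul(add(SSZ, Z), mul(SZ, SSSZ)))))
  →8  S(S(add(S(add(Z, mul(Z, SSSZ))), mul(add(SSZ, Z), mul(SZ, SSSZ)))))
  →9  S(S(S(add(add(Z, mul(Z, SSSZ)), mul(add(SSZ, Z), mul(SZ, SSSZ))))))
  →10  S(S(S(add(mul(Z, SSSZ), mul(add(SSZ, Z), mul(SZ, SSSZ))))))
  →11  S(S(S(add(Z, mul(add(SSZ, Z), mul(SZ, SSSZ))))))
  →12  S(S(S(mul(add(SSZ, Z), mul(SZ, SSSZ)))))
  →13  S(S(S(mul(S(add(SZ, Z)), mul(SZ, SSSZ)))))
  →14  S(S(S(add(mul(SZ, SSSZ), mul(add(SZ, Z), mul(SZ, SSSZ))))))
  →15  S(S(S(add(add(SSSZ, mul(Z, SSSZ)), mul(add(SZ, Z), mul(SZ, SSSZ))))))
  →16  S(S(S(add(S(add(SSZ, mul(Z, SSSZ))), mul(add(SZ, Z), mul(SZ, SSSZ))))))
  →17  S(S(S(S(add(add(SSZ, mul(Z, SSSZ)), mul(add(SZ, Z), mul(SZ, SSSZ)))))))
  →18  S(S(S(S(add(S(add(SZ, mul(Z, SSSZ))), mul(add(SZ, Z), mul(SZ, SSSZ)))))))
  →19  S(S(S(S(S(add(add(SZ, mul(Z, SSSZ)), mul(add(SZ, Z), mul(SZ, SSSZ))))))))
  →20  S(S(S(S(S(add(S(add(Z, mul(Z, SSSZ))), mul(add(SZ, Z), mul(SZ, SSSZ))))))))
  →21  S(S(S(S(S(S(add(add(Z, mul(Z, SSSZ)), mul(add(SZ, Z), mul(SZ, SSSZ)))))))))
  →22  S(S(S(S(S(S(add(mul(Z, SSSZ), mul(add(SZ, Z), mul(SZ, SSSZ)))))))))
  →23  S(S(S(S(S(S(add(Z, mul(add(SZ, Z), mul(SZ, SSSZ)))))))))
  →24  S(S(S(S(S(S(mul(add(SZ, Z), mul(SZ, SSSZ))))))))
  →25  S(S(S(S(S(S(mul(S(add(Z, Z)), mul(SZ, SSSZ))))))))
  →26  S(S(S(S(S(S(add(mul(SZ, SSSZ), mul(add(Z, Z), mul(SZ, SSSZ)))))))))
  →27  S(S(S(S(S(S(add(add(SSSZ, mul(Z, SSSZ)), mul(add(Z, Z), mul(SZ, SSSZ)))))))))
  →28  S(S(S(S(S(S(add(S(add(SSZ, mul(Z, SSSZ))), mul(add(Z, Z), mul(SZ, SSSZ)))))))))
  →29  S(S(S(S(S(S(S(add(add(SSZ, mul(Z, SSSZ)), mul(add(Z, Z), mul(SZ, SSSZ))))))))))
  →30  S(S(S(S(S(S(S(add(S(add(SZ, mul(Z, SSSZ))), mul(add(Z, Z), mul(SZ, SSSZ))))))))))
  →31  S(S(S(S(S(S(S(S(add(add(SZ, mul(Z, SSSZ)), mul(add(Z, Z), mul(SZ, SSSZ)))))))))))
  →32  S(S(S(S(S(S(S(S(add(S(add(Z, mul(Z, SSSZ))), mul(add(Z, Z), mul(SZ, SSSZ)))))))))))
  →33  S(S(S(S(S(S(S(S(S(add(add(Z, mul(Z, SSSZ)), mul(add(Z, Z), mul(SZ, SSSZ))))))))))))
  →34  S(S(S(S(S(S(S(S(S(add(mul(Z, SSSZ), mul(add(Z, Z), mul(SZ, SSSZ))))))))))))
  →35  S(S(S(S(S(S(S(S(S(add(Z, mul(add(Z, Z), mul(SZ, SSSZ))))))))))))
  →36  S(S(S(S(S(S(S(S(S(mul(add(Z, Z), mul(SZ, SSSZ)))))))))))
  →37  S(S(S(S(S(S(S(S(S(mul(Z, mul(SZ, SSSZ)))))))))))
  →38  S^9(Z)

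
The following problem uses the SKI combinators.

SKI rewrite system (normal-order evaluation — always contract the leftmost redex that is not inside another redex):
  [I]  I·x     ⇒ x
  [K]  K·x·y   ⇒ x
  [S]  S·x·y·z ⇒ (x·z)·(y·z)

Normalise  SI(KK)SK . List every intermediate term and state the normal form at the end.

  start: SI(KK)SK
  step 1: IS(KKS)K
  step 2: S(KKS)K
  step 3: SKK

Answer: normal form = SKK  (in 3 steps)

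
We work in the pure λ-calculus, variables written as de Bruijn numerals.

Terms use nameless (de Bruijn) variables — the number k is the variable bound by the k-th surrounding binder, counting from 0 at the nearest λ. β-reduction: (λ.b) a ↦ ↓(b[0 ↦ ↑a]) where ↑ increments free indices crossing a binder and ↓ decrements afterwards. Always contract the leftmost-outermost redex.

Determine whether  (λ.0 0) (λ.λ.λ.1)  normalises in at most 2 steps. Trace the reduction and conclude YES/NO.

  start: (λ.0 0) (λ.λ.λ.1)
  [1] (λ.λ.λ.1) (λ.λ.λ.1)
  [2] λ.λ.1

Answer: YES — reaches normal form λ.λ.1 in 2 ≤ 2 steps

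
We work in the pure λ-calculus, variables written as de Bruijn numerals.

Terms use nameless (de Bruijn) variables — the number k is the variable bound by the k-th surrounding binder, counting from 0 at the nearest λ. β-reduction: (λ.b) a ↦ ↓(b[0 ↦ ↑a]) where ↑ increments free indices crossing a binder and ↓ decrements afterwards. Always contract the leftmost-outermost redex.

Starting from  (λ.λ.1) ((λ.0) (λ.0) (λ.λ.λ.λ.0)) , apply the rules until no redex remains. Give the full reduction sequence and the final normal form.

  start: (λ.λ.1) ((λ.0) (λ.0) (λ.λ.λ.λ.0))
  step 1: λ.(λ.0) (λ.0) (λ.λ.λ.λ.0)
  step 2: λ.(λ.0) (λ.λ.λ.λ.0)
  step 3: λ.λ.λ.λ.λ.0

Answer: normal form = λ.λ.λ.λ.λ.0  (in 3 steps)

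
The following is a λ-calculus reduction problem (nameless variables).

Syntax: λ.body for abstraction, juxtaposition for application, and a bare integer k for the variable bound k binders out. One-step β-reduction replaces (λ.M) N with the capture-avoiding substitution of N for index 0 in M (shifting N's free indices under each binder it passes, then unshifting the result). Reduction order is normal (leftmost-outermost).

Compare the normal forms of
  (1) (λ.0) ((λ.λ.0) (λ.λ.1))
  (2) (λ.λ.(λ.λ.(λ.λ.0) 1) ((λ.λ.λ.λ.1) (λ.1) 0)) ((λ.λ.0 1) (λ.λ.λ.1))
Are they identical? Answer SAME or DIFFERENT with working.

Answer: DIFFERENT — A ⇓ λ.0, B ⇓ λ.λ.λ.0

Reduction:
Term A:
  start: (λ.0) ((λ.λ.0) (λ.λ.1))
  step 1: (λ.λ.0) (λ.λ.1)
  step 2: λ.0

Term B:
  start: (λ.λ.(λ.λ.(λ.λ.0) 1) ((λ.λ.λ.λ.1) (λ.1) 0)) ((λ.λ.0 1) (λ.λ.λ.1))
  step 1: λ.(λ.λ.(λ.λ.0) 1) ((λ.λ.λ.λ.1) (λ.1) 0)
  step 2: λ.λ.(λ.λ.0) ((λ.λ.λ.λ.1) (λ.2) 1)
  step 3: λ.λ.λ.0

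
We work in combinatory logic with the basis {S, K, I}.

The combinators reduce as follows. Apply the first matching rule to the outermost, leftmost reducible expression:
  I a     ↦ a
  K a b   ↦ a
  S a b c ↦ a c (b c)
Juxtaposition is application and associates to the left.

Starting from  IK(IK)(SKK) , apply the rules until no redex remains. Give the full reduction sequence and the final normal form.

Answer: normal form = K  (in 3 steps)

Working:
  start: IK(IK)(SKK)
  step 1: K(IK)(SKK)
  step 2: IK
  step 3: K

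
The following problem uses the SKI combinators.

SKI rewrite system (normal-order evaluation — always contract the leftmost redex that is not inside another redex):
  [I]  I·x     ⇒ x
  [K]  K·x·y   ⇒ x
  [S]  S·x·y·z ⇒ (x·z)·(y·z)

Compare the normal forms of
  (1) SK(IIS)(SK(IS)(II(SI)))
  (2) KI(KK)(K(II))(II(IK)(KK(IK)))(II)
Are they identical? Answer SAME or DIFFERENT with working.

Term A:
  start: SK(IIS)(SK(IS)(II(SI)))
  step 1: K(SK(IS)(II(SI)))(IIS(SK(IS)(II(SI))))
  step 2: SK(IS)(II(SI))
  step 3: K(II(SI))(IS(II(SI)))
  step 4: II(SI)
  step 5: I(SI)
  step 6: SI

Term B:
  start: KI(KK)(K(II))(II(IK)(KK(IK)))(II)
  step 1: I(K(II))(II(IK)(KK(IK)))(II)
  step 2: K(II)(II(IK)(KK(IK)))(II)
  step 3: II(II)
  step 4: I(II)
  step 5: II
  step 6: I

Answer: DIFFERENT — A ⇓ SI, B ⇓ I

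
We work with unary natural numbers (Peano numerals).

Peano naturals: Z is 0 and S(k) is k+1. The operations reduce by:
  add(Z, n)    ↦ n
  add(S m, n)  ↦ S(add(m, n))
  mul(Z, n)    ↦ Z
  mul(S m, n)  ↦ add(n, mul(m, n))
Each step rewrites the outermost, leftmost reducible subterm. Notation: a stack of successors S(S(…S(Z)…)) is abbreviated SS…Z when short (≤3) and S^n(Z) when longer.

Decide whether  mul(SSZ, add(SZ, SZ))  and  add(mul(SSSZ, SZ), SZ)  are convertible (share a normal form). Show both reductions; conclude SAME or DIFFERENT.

Answer: SAME — A ⇓ S^4(Z), B ⇓ S^4(Z)

Working:
Term A:
  start: mul(SSZ, add(SZ, SZ))
  [1] add(add(SZ, SZ), mul(SZ, add(SZ, SZ)))
  [2] add(S(add(Z, SZ)), mul(SZ, add(SZ, SZ)))
  [3] S(add(add(Z, SZ), mul(SZ, add(SZ, SZ))))
  [4] S(add(SZ, mul(SZ, add(SZ, SZ))))
  [5] S(S(add(Z, mul(SZ, add(SZ, SZ)))))
  [6] S(S(mul(SZ, add(SZ, SZ))))
  [7] S(S(add(add(SZ, SZ), mul(Z, add(SZ, SZ)))))
  [8] S(S(add(S(add(Z, SZ)), mul(Z, add(SZ, SZ)))))
  [9] S(S(S(add(add(Z, SZ), mul(Z, add(SZ, SZ))))))
  [10] S(S(S(add(SZ, mul(Z, add(SZ, SZ))))))
  [11] S(S(S(S(add(Z, mul(Z, add(SZ, SZ)))))))
  [12] S(S(S(S(mul(Z, add(SZ, SZ))))))
  [13] S^4(Z)

Term B:
  start: add(mul(SSSZ, SZ), SZ)
  [1] add(add(SZ, mul(SSZ, SZ)), SZ)
  [2] add(S(add(Z, mul(SSZ, SZ))), SZ)
  [3] S(add(add(Z, mul(SSZ, SZ)), SZ))
  [4] S(add(mul(SSZ, SZ), SZ))
  [5] S(add(add(SZ, mul(SZ, SZ)), SZ))
  [6] S(add(S(add(Z, mul(SZ, SZ))), SZ))
  [7] S(S(add(add(Z, mul(SZ, SZ)), SZ)))
  [8] S(S(add(mul(SZ, SZ), SZ)))
  [9] S(S(add(add(SZ, mul(Z, SZ)), SZ)))
  [10] S(S(add(S(add(Z, mul(Z, SZ))), SZ)))
  [11] S(S(S(add(add(Z, mul(Z, SZ)), SZ))))
  [12] S(S(S(add(mul(Z, SZ), SZ))))
  [13] S(S(S(add(Z, SZ))))
  [14] S^4(Z)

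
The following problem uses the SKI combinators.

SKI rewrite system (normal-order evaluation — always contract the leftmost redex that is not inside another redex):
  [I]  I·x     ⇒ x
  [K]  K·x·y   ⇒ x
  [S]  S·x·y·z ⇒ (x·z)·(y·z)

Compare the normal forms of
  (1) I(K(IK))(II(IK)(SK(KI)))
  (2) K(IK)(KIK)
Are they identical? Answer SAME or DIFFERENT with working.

Answer: SAME — A ⇓ K, B ⇓ K

Working:
Term A:
  start: I(K(IK))(II(IK)(SK(KI)))
  step 1: K(IK)(II(IK)(SK(KI)))
  step 2: IK
  step 3: K

Term B:
  start: K(IK)(KIK)
  step 1: IK
  step 2: K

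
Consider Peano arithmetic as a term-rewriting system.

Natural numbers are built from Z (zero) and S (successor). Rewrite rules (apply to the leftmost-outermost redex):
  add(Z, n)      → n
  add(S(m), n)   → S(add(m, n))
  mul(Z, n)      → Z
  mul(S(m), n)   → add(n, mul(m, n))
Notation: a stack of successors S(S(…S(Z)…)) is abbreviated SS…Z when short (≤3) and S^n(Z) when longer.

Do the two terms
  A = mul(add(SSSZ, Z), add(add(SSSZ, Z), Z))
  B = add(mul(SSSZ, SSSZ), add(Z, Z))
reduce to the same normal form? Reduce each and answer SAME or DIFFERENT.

Term A:
  start: mul(add(SSSZ, Z), add(add(SSSZ, Z), Z))
  →1  mul(S(add(SSZ, Z)), add(add(SSSZ, Z), Z))
  →2  add(add(add(SSSZ, Z), Z), mul(add(SSZ, Z), add(add(SSSZ, Z), Z)))
  →3  add(add(S(add(SSZ, Z)), Z), mul(add(SSZ, Z), add(add(SSSZ, Z), Z)))
  →4  add(S(add(add(SSZ, Z), Z)), mul(add(SSZ, Z), add(add(SSSZ, Z), Z)))
  →5  S(add(add(add(SSZ, Z), Z), mul(add(SSZ, Z), add(add(SSSZ, Z), Z))))
  →6  S(add(add(S(add(SZ, Z)), Z), mul(add(SSZ, Z), add(add(SSSZ, Z), Z))))
  →7  S(add(S(add(add(SZ, Z), Z)), mul(add(SSZ, Z), add(add(SSSZ, Z), Z))))
  →8  S(S(add(add(add(SZ, Z), Z), mul(add(SSZ, Z), add(add(SSSZ, Z), Z)))))
  →9  S(S(add(add(S(add(Z, Z)), Z), mul(add(SSZ, Z), add(add(SSSZ, Z), Z)))))
  →10  S(S(add(S(add(add(Z, Z), Z)), mul(add(SSZ, Z), add(add(SSSZ, Z), Z)))))
  →11  S(S(S(add(add(add(Z, Z), Z), mul(add(SSZ, Z), add(add(SSSZ, Z), Z))))))
  →12  S(S(S(add(add(Z, Z), mul(add(SSZ, Z), add(add(SSSZ, Z), Z))))))
  →13  S(S(S(add(Z, mul(add(SSZ, Z), add(add(SSSZ, Z), Z))))))
  →14  S(S(S(mul(add(SSZ, Z), add(add(SSSZ, Z), Z)))))
  →15  S(S(S(mul(S(add(SZ, Z)), add(add(SSSZ, Z), Z)))))
  →16  S(S(S(add(add(add(SSSZ, Z), Z), mul(add(SZ, Z), add(add(SSSZ, Z), Z))))))
  →17  S(S(S(add(add(S(add(SSZ, Z)), Z), mul(add(SZ, Z), add(add(SSSZ, Z), Z))))))
  →18  S(S(S(add(S(add(add(SSZ, Z), Z)), mul(add(SZ, Z), add(add(SSSZ, Z), Z))))))
  →19  S(S(S(S(add(add(add(SSZ, Z), Z), mul(add(SZ, Z), add(add(SSSZ, Z), Z)))))))
  →20  S(S(S(S(add(add(S(add(SZ, Z)), Z), mul(add(SZ, Z), add(add(SSSZ, Z), Z)))))))
  →21  S(S(S(S(add(S(add(add(SZ, Z), Z)), mul(add(SZ, Z), add(add(SSSZ, Z), Z)))))))
  →22  S(S(S(S(S(add(add(add(SZ, Z), Z), mul(add(SZ, Z), add(add(SSSZ, Z), Z))))))))
  →23  S(S(S(S(S(add(add(S(add(Z, Z)), Z), mul(add(SZ, Z), add(add(SSSZ, Z), Z))))))))
  →24  S(S(S(S(S(add(S(add(add(Z, Z), Z)), mul(add(SZ, Z), add(add(SSSZ, Z), Z))))))))
  →25  S(S(S(S(S(S(add(add(add(Z, Z), Z), mul(add(SZ, Z), add(add(SSSZ, Z), Z)))))))))
  →26  S(S(S(S(S(S(add(add(Z, Z), mul(add(SZ, Z), add(add(SSSZ, Z), Z)))))))))
  →27  S(S(S(S(S(S(add(Z, mul(add(SZ, Z), add(add(SSSZ, Z), Z)))))))))
  →28  S(S(S(S(S(S(mul(add(SZ, Z), add(add(SSSZ, Z), Z))))))))
  →29  S(S(S(S(S(S(mul(S(add(Z, Z)), add(add(SSSZ, Z), Z))))))))
  →30  S(S(S(S(S(S(add(add(add(SSSZ, Z), Z), mul(add(Z, Z), add(add(SSSZ, Z), Z)))))))))
  →31  S(S(S(S(S(S(add(add(S(add(SSZ, Z)), Z), mul(add(Z, Z), add(add(SSSZ, Z), Z)))))))))
  →32  S(S(S(S(S(S(add(S(add(add(SSZ, Z), Z)), mul(add(Z, Z), add(add(SSSZ, Z), Z)))))))))
  →33  S(S(S(S(S(S(S(add(add(add(SSZ, Z), Z), mul(add(Z, Z), add(add(SSSZ, Z), Z))))))))))
  →34  S(S(S(S(S(S(S(add(add(S(add(SZ, Z)), Z), mul(add(Z, Z), add(add(SSSZ, Z), Z))))))))))
  →35  S(S(S(S(S(S(S(add(S(add(add(SZ, Z), Z)), mul(add(Z, Z), add(add(SSSZ, Z), Z))))))))))
  →36  S(S(S(S(S(S(S(S(add(add(add(SZ, Z), Z), mul(add(Z, Z), add(add(SSSZ, Z), Z)))))))))))
  →37  S(S(S(S(S(S(S(S(add(add(S(add(Z, Z)), Z), mul(add(Z, Z), add(add(SSSZ, Z), Z)))))))))))
  →38  S(S(S(S(S(S(S(S(add(S(add(add(Z, Z), Z)), mul(add(Z, Z), add(add(SSSZ, Z), Z)))))))))))
  →39  S(S(S(S(S(S(S(S(S(add(add(add(Z, Z), Z), mul(add(Z, Z), add(add(SSSZ, Z), Z))))))))))))
  →40  S(S(S(S(S(S(S(S(S(add(add(Z, Z), mul(add(Z, Z), add(add(SSSZ, Z), Z))))))))))))
  →41  S(S(S(S(S(S(S(S(S(add(Z, mul(add(Z, Z), add(add(SSSZ, Z), Z))))))))))))
  →42  S(S(S(S(S(S(S(S(S(mul(add(Z, Z), add(add(SSSZ, Z), Z)))))))))))
  →43  S(S(S(S(S(S(S(S(S(mul(Z, add(add(SSSZ, Z), Z)))))))))))
  →44  S^9(Z)

Term B:
  start: add(mul(SSSZ, SSSZ), add(Z, Z))
  →1  add(add(SSSZ, mul(SSZ, SSSZ)), add(Z, Z))
  →2  add(S(add(SSZ, mul(SSZ, SSSZ))), add(Z, Z))
  →3  S(add(add(SSZ, mul(SSZ, SSSZ)), add(Z, Z)))
  →4  S(add(S(add(SZ, mul(SSZ, SSSZ))), add(Z, Z)))
  →5  S(S(add(add(SZ, mul(SSZ, SSSZ)), add(Z, Z))))
  →6  S(S(add(S(add(Z, mul(SSZ, SSSZ))), add(Z, Z))))
  →7  S(S(S(add(add(Z, mul(SSZ, SSSZ)), add(Z, Z)))))
  →8  S(S(S(add(mul(SSZ, SSSZ), add(Z, Z)))))
  →9  S(S(S(add(add(SSSZ, mul(SZ, SSSZ)), add(Z, Z)))))
  →10  S(S(S(add(S(add(SSZ, mul(SZ, SSSZ))), add(Z, Z)))))
  →11  S(S(S(S(add(add(SSZ, mul(SZ, SSSZ)), add(Z, Z))))))
  →12  S(S(S(S(add(S(add(SZ, mul(SZ, SSSZ))), add(Z, Z))))))
  →13  S(S(S(S(S(add(add(SZ, mul(SZ, SSSZ)), add(Z, Z)))))))
  →14  S(S(S(S(S(add(S(add(Z, mul(SZ, SSSZ))), add(Z, Z)))))))
  →15  S(S(S(S(S(S(add(add(Z, mul(SZ, SSSZ)), add(Z, Z))))))))
  →16  S(S(S(S(S(S(add(mul(SZ, SSSZ), add(Z, Z))))))))
  →17  S(S(S(S(S(S(add(add(SSSZ, mul(Z, SSSZ)), add(Z, Z))))))))
  →18  S(S(S(S(S(S(add(S(add(SSZ, mul(Z, SSSZ))), add(Z, Z))))))))
  →19  S(S(S(S(S(S(S(add(add(SSZ, mul(Z, SSSZ)), add(Z, Z)))))))))
  →20  S(S(S(S(S(S(S(add(S(add(SZ, mul(Z, SSSZ))), add(Z, Z)))))))))
  →21  S(S(S(S(S(S(S(S(add(add(SZ, mul(Z, SSSZ)), add(Z, Z))))))))))
  →22  S(S(S(S(S(S(S(S(add(S(add(Z, mul(Z, SSSZ))), add(Z, Z))))))))))
  →23  S(S(S(S(S(S(S(S(S(add(add(Z, mul(Z, SSSZ)), add(Z, Z)))))))))))
  →24  S(S(S(S(S(S(S(S(S(add(mul(Z, SSSZ), add(Z, Z)))))))))))
  →25  S(S(S(S(S(S(S(S(S(add(Z, add(Z, Z)))))))))))
  →26  S(S(S(S(S(S(S(S(S(add(Z, Z))))))))))
  →27  S^9(Z)

Answer: SAME — A ⇓ S^9(Z), B ⇓ S^9(Z)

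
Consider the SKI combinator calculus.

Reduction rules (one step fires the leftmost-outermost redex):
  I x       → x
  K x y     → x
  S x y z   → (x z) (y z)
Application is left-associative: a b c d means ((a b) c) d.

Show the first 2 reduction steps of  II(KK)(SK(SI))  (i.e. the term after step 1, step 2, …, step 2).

Answer: after 2 steps: KK(SK(SI))

Reduction:
  start: II(KK)(SK(SI))
  [1] I(KK)(SK(SI))
  [2] KK(SK(SI))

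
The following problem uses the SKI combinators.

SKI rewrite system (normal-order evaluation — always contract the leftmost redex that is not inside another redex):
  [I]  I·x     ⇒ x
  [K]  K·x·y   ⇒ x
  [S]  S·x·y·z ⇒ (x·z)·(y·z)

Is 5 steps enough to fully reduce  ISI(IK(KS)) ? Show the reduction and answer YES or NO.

  start: ISI(IK(KS))
  [1] SI(IK(KS))
  [2] SI(K(KS))

Answer: YES — reaches normal form SI(K(KS)) in 2 ≤ 5 steps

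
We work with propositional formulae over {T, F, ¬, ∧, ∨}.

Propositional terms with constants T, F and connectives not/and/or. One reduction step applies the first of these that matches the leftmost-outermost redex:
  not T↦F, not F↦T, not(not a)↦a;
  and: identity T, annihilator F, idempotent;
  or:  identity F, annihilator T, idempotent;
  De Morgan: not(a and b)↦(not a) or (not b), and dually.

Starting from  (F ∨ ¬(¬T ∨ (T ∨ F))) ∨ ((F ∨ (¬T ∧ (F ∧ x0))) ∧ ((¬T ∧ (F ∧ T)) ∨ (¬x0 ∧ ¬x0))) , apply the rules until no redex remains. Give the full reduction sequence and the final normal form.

  start: (F ∨ ¬(¬T ∨ (T ∨ F))) ∨ ((F ∨ (¬T ∧ (F ∧ x0))) ∧ ((¬T ∧ (F ∧ T)) ∨ (¬x0 ∧ ¬x0)))
  step 1: ¬(¬T ∨ (T ∨ F)) ∨ ((F ∨ (¬T ∧ (F ∧ x0))) ∧ ((¬T ∧ (F ∧ T)) ∨ (¬x0 ∧ ¬x0)))
  step 2: (¬¬T ∧ ¬(T ∨ F)) ∨ ((F ∨ (¬T ∧ (F ∧ x0))) ∧ ((¬T ∧ (F ∧ T)) ∨ (¬x0 ∧ ¬x0)))
  step 3: (T ∧ ¬(T ∨ F)) ∨ ((F ∨ (¬T ∧ (F ∧ x0))) ∧ ((¬T ∧ (F ∧ T)) ∨ (¬x0 ∧ ¬x0)))
  step 4: ¬(T ∨ F) ∨ ((F ∨ (¬T ∧ (F ∧ x0))) ∧ ((¬T ∧ (F ∧ T)) ∨ (¬x0 ∧ ¬x0)))
  step 5: (¬T ∧ ¬F) ∨ ((F ∨ (¬T ∧ (F ∧ x0))) ∧ ((¬T ∧ (F ∧ T)) ∨ (¬x0 ∧ ¬x0)))
  step 6: (F ∧ ¬F) ∨ ((F ∨ (¬T ∧ (F ∧ x0))) ∧ ((¬T ∧ (F ∧ T)) ∨ (¬x0 ∧ ¬x0)))
  step 7: F ∨ ((F ∨ (¬T ∧ (F ∧ x0))) ∧ ((¬T ∧ (F ∧ T)) ∨ (¬x0 ∧ ¬x0)))
  step 8: (F ∨ (¬T ∧ (F ∧ x0))) ∧ ((¬T ∧ (F ∧ T)) ∨ (¬x0 ∧ ¬x0))
  step 9: (¬T ∧ (F ∧ x0)) ∧ ((¬T ∧ (F ∧ T)) ∨ (¬x0 ∧ ¬x0))
  step 10: (F ∧ (F ∧ x0)) ∧ ((¬T ∧ (F ∧ T)) ∨ (¬x0 ∧ ¬x0))
  step 11: F ∧ ((¬T ∧ (F ∧ T)) ∨ (¬x0 ∧ ¬x0))
  step 12: F

Answer: normal form = F  (in 12 steps)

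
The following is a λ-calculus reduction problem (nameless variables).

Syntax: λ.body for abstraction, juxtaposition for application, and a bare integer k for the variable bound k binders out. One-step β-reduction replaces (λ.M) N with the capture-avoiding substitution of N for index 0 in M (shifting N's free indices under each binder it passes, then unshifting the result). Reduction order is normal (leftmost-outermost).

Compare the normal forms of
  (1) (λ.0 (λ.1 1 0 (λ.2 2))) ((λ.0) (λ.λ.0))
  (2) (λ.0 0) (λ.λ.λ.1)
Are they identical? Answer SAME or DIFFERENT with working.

Term A:
  start: (λ.0 (λ.1 1 0 (λ.2 2))) ((λ.0) (λ.λ.0))
  [1] (λ.0) (λ.λ.0) (λ.(λ.0) (λ.λ.0) ((λ.0) (λ.λ.0)) 0 (λ.(λ.0) (λ.λ.0) ((λ.0) (λ.λ.0))))
  [2] (λ.λ.0) (λ.(λ.0) (λ.λ.0) ((λ.0) (λ.λ.0)) 0 (λ.(λ.0) (λ.λ.0) ((λ.0) (λ.λ.0))))
  [3] λ.0

Term B:
  start: (λ.0 0) (λ.λ.λ.1)
  [1] (λ.λ.λ.1) (λ.λ.λ.1)
  [2] λ.λ.1

Answer: DIFFERENT — A ⇓ λ.0, B ⇓ λ.λ.1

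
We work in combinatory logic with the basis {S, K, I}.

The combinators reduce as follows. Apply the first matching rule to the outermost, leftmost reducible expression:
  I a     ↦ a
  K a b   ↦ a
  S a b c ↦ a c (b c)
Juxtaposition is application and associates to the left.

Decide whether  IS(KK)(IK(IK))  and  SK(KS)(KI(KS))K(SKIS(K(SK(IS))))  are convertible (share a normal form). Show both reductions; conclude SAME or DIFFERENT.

Answer: DIFFERENT — A ⇓ S(KK)(KK), B ⇓ K(S(K(SKS)))

Working:
Term A:
  start: IS(KK)(IK(IK))
  →1  S(KK)(IK(IK))
  →2  S(KK)(K(IK))
  →3  S(KK)(KK)

Term B:
  start: SK(KS)(KI(KS))K(SKIS(K(SK(IS))))
  →1  K(KI(KS))(KS(KI(KS)))K(SKIS(K(SK(IS))))
  →2  KI(KS)K(SKIS(K(SK(IS))))
  →3  IK(SKIS(K(SK(IS))))
  →4  K(SKIS(K(SK(IS))))
  →5  K(KS(IS)(K(SK(IS))))
  →6  K(S(K(SK(IS))))
  →7  K(S(K(SKS)))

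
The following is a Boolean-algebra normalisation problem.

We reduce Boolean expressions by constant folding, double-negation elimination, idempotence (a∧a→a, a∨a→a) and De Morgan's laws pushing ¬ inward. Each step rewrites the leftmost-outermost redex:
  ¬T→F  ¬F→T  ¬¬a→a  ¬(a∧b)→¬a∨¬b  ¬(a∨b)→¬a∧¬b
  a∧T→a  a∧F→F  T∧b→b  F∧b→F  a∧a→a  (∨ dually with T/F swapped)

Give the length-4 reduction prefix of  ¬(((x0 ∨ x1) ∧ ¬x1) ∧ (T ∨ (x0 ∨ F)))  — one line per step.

Answer: after 4 steps: ((¬x0 ∧ ¬x1) ∨ x1) ∨ ¬(T ∨ (x0 ∨ F))

Derivation:
  start: ¬(((x0 ∨ x1) ∧ ¬x1) ∧ (T ∨ (x0 ∨ F)))
  →1  ¬((x0 ∨ x1) ∧ ¬x1) ∨ ¬(T ∨ (x0 ∨ F))
  →2  (¬(x0 ∨ x1) ∨ ¬¬x1) ∨ ¬(T ∨ (x0 ∨ F))
  →3  ((¬x0 ∧ ¬x1) ∨ ¬¬x1) ∨ ¬(T ∨ (x0 ∨ F))
  →4  ((¬x0 ∧ ¬x1) ∨ x1) ∨ ¬(T ∨ (x0 ∨ F))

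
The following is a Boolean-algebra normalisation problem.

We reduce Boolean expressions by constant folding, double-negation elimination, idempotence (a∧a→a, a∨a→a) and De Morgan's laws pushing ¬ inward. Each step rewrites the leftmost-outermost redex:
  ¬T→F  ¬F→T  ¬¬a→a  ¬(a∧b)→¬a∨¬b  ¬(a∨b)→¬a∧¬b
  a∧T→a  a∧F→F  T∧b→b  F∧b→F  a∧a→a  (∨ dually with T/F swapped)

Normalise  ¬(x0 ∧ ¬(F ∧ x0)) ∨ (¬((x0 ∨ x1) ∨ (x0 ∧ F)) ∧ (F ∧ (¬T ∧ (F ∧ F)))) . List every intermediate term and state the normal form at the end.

  start: ¬(x0 ∧ ¬(F ∧ x0)) ∨ (¬((x0 ∨ x1) ∨ (x0 ∧ F)) ∧ (F ∧ (¬T ∧ (F ∧ F))))
  →1  (¬x0 ∨ ¬¬(F ∧ x0)) ∨ (¬((x0 ∨ x1) ∨ (x0 ∧ F)) ∧ (F ∧ (¬T ∧ (F ∧ F))))
  →2  (¬x0 ∨ (F ∧ x0)) ∨ (¬((x0 ∨ x1) ∨ (x0 ∧ F)) ∧ (F ∧ (¬T ∧ (F ∧ F))))
  →3  (¬x0 ∨ F) ∨ (¬((x0 ∨ x1) ∨ (x0 ∧ F)) ∧ (F ∧ (¬T ∧ (F ∧ F))))
  →4  ¬x0 ∨ (¬((x0 ∨ x1) ∨ (x0 ∧ F)) ∧ (F ∧ (¬T ∧ (F ∧ F))))
  →5  ¬x0 ∨ ((¬(x0 ∨ x1) ∧ ¬(x0 ∧ F)) ∧ (F ∧ (¬T ∧ (F ∧ F))))
  →6  ¬x0 ∨ (((¬x0 ∧ ¬x1) ∧ ¬(x0 ∧ F)) ∧ (F ∧ (¬T ∧ (F ∧ F))))
  →7  ¬x0 ∨ (((¬x0 ∧ ¬x1) ∧ (¬x0 ∨ ¬F)) ∧ (F ∧ (¬T ∧ (F ∧ F))))
  →8  ¬x0 ∨ (((¬x0 ∧ ¬x1) ∧ (¬x0 ∨ T)) ∧ (F ∧ (¬T ∧ (F ∧ F))))
  →9  ¬x0 ∨ (((¬x0 ∧ ¬x1) ∧ T) ∧ (F ∧ (¬T ∧ (F ∧ F))))
  →10  ¬x0 ∨ ((¬x0 ∧ ¬x1) ∧ (F ∧ (¬T ∧ (F ∧ F))))
  →11  ¬x0 ∨ ((¬x0 ∧ ¬x1) ∧ F)
  →12  ¬x0 ∨ F
  →13  ¬x0

Answer: normal form = ¬x0  (in 13 steps)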